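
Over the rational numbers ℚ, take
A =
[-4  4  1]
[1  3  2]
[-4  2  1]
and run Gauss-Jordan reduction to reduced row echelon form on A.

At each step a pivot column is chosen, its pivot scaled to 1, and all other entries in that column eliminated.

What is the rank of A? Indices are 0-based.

rank = 3

[1] R0 /= -4  ⇒  (1, -1, -1/4)
     R1 -= 1·R0  ⇒  (0, 4, 9/4)
     R2 -= -4·R0  ⇒  (0, -2, 0)
[2] R1 /= 4  ⇒  (0, 1, 9/16)
     R0 -= -1·R1  ⇒  (1, 0, 5/16)
     R2 -= -2·R1  ⇒  (0, 0, 9/8)
[3] R2 /= 9/8  ⇒  (0, 0, 1)
     R0 -= 5/16·R2  ⇒  (1, 0, 0)
     R1 -= 9/16·R2  ⇒  (0, 1, 0)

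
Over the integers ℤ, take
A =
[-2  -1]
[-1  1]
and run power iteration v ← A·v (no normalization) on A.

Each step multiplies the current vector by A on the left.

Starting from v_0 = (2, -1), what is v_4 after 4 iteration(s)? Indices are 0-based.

v_0 = (2, -1).
v_1 = A·v_0 = (-3, -3).
v_2 = A·v_1 = (9, 0).
v_3 = A·v_2 = (-18, -9).
v_4 = A·v_3 = (45, 9).

v_4 = (45, 9)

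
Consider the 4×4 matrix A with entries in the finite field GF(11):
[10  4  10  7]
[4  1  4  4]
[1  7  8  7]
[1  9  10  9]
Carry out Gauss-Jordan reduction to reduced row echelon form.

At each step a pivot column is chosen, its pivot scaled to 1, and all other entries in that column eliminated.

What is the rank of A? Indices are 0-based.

[1] R0 /= 10  ⇒  (1, 7, 1, 4)
     R1 -= 4·R0  ⇒  (0, 6, 0, 10)
     R2 -= 1·R0  ⇒  (0, 0, 7, 3)
     R3 -= 1·R0  ⇒  (0, 2, 9, 5)
[2] R1 /= 6  ⇒  (0, 1, 0, 9)
     R0 -= 7·R1  ⇒  (1, 0, 1, 7)
     R3 -= 2·R1  ⇒  (0, 0, 9, 9)
[3] R2 /= 7  ⇒  (0, 0, 1, 2)
     R0 -= 1·R2  ⇒  (1, 0, 0, 5)
     R3 -= 9·R2  ⇒  (0, 0, 0, 2)
[4] R3 /= 2  ⇒  (0, 0, 0, 1)
     R0 -= 5·R3  ⇒  (1, 0, 0, 0)
     R1 -= 9·R3  ⇒  (0, 1, 0, 0)
     R2 -= 2·R3  ⇒  (0, 0, 1, 0)

rank = 4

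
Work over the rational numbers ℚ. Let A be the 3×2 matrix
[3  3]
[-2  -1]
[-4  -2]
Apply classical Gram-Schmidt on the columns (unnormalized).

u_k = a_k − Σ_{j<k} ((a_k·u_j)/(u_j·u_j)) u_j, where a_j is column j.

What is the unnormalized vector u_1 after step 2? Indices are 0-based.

Step 1: u_0 = a_0 = (3, -2, -4).
Step 2: u_1 = a_1 − (19/29)·u_0 = (30/29, 9/29, 18/29).

u_1 = (30/29, 9/29, 18/29)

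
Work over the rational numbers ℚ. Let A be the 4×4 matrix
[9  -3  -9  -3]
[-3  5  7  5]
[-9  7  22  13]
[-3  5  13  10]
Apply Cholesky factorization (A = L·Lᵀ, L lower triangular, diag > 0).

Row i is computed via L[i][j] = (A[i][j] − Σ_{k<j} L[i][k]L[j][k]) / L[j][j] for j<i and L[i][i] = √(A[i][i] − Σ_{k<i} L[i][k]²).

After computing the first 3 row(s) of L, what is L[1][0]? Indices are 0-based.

L[1][0] = -1

Step 1: L[0][0] = √(9) = 3.
  L[1][0] = (-3) / L[0][0] = -1.
Step 2: L[1][1] = √(4) = 2.
  L[2][0] = (-9) / L[0][0] = -3.
  L[2][1] = (4) / L[1][1] = 2.
Step 3: L[2][2] = √(9) = 3.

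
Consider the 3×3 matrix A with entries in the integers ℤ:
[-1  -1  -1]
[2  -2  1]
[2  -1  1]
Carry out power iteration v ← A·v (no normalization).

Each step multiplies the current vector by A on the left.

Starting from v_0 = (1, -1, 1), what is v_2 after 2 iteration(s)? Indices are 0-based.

v_2 = (-8, -8, -3)

v_0 = (1, -1, 1).
v_1 = A·v_0 = (-1, 5, 4).
v_2 = A·v_1 = (-8, -8, -3).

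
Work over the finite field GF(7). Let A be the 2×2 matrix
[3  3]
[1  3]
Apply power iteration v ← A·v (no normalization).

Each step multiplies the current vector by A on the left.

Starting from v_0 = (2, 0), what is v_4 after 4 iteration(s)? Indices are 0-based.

v_0 = (2, 0).
v_1 = A·v_0 = (6, 2).
v_2 = A·v_1 = (3, 5).
v_3 = A·v_2 = (3, 4).
v_4 = A·v_3 = (0, 1).

v_4 = (0, 1)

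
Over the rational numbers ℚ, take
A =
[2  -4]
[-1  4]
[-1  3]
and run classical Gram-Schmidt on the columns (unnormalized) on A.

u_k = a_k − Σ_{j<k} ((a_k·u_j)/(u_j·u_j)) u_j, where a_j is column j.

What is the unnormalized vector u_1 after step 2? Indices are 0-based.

Step 1: u_0 = a_0 = (2, -1, -1).
Step 2: u_1 = a_1 − (-5/2)·u_0 = (1, 3/2, 1/2).

u_1 = (1, 3/2, 1/2)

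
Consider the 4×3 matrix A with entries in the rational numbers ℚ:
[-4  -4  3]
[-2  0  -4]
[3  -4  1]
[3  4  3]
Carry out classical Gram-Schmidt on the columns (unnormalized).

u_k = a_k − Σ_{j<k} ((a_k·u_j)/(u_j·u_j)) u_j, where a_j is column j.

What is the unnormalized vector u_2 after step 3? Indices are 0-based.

Step 1: u_0 = a_0 = (-4, -2, 3, 3).
Step 2: u_1 = a_1 − (8/19)·u_0 = (-44/19, 16/19, -100/19, 52/19).
Step 3: u_2 = a_2 − (4/19)·u_0 − (-5/28)·u_1 = (24/7, -24/7, -4/7, 20/7).

u_2 = (24/7, -24/7, -4/7, 20/7)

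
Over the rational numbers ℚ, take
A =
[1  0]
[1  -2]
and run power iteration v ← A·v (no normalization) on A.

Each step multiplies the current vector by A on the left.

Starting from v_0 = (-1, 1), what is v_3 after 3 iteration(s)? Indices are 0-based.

v_3 = (-1, -11)

v_0 = (-1, 1).
v_1 = A·v_0 = (-1, -3).
v_2 = A·v_1 = (-1, 5).
v_3 = A·v_2 = (-1, -11).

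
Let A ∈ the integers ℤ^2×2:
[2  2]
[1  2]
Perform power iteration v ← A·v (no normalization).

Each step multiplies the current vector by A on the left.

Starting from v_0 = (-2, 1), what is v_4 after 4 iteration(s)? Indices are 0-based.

v_0 = (-2, 1).
v_1 = A·v_0 = (-2, 0).
v_2 = A·v_1 = (-4, -2).
v_3 = A·v_2 = (-12, -8).
v_4 = A·v_3 = (-40, -28).

v_4 = (-40, -28)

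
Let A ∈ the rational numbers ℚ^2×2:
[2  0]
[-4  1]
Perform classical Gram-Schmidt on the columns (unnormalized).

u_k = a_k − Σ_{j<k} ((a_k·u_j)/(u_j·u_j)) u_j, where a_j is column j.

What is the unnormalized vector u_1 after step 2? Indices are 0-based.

u_1 = (2/5, 1/5)

Step 1: u_0 = a_0 = (2, -4).
Step 2: u_1 = a_1 − (-1/5)·u_0 = (2/5, 1/5).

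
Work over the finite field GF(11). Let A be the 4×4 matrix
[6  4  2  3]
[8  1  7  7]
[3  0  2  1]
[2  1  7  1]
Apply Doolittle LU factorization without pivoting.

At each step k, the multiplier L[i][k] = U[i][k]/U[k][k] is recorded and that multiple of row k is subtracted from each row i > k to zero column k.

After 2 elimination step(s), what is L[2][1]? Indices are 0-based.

k=0: U[0][0]=6
  eliminate (1,0): mult=5, new row 1: (0, 3, 8, 3); set L[1][0]=5
  eliminate (2,0): mult=6, new row 2: (0, 9, 1, 5); set L[2][0]=6
  eliminate (3,0): mult=4, new row 3: (0, 7, 10, 0); set L[3][0]=4
k=1: U[1][1]=3
  eliminate (2,1): mult=3, new row 2: (0, 0, 10, 7); set L[2][1]=3
  eliminate (3,1): mult=6, new row 3: (0, 0, 6, 4); set L[3][1]=6

L[2][1] = 3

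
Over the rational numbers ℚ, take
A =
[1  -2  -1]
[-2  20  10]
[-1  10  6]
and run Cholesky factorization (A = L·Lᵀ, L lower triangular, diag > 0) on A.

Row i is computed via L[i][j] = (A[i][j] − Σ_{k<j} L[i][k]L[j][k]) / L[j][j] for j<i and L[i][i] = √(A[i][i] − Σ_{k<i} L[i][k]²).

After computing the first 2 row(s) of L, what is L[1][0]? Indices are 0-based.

Step 1: L[0][0] = √(1) = 1.
  L[1][0] = (-2) / L[0][0] = -2.
Step 2: L[1][1] = √(16) = 4.

L[1][0] = -2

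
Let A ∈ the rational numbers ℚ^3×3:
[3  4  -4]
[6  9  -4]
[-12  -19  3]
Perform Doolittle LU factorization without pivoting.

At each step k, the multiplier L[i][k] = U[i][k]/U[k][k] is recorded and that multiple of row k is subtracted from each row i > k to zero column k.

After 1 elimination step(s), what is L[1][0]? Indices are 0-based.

L[1][0] = 2

[col 0] pivot 3
  R1 -= 2*R0 → (0, 1, 4)  (L[1][0] := 2)
  R2 -= -4*R0 → (0, -3, -13)  (L[2][0] := -4)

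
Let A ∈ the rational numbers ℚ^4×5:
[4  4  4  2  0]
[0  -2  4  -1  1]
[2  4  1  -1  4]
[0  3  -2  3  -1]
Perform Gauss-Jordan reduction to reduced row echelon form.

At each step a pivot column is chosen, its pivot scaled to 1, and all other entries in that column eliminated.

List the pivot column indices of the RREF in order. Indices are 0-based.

pivot columns: 0, 1, 2, 3

pivot(0,0)=4: scale R0 → (1, 1, 1, 1/2, 0)
  clear (2,0): R2 −= (2)R0 → (0, 2, -1, -2, 4)
pivot(1,1)=-2: scale R1 → (0, 1, -2, 1/2, -1/2)
  clear (0,1): R0 −= (1)R1 → (1, 0, 3, 0, 1/2)
  clear (2,1): R2 −= (2)R1 → (0, 0, 3, -3, 5)
  clear (3,1): R3 −= (3)R1 → (0, 0, 4, 3/2, 1/2)
pivot(2,2)=3: scale R2 → (0, 0, 1, -1, 5/3)
  clear (0,2): R0 −= (3)R2 → (1, 0, 0, 3, -9/2)
  clear (1,2): R1 −= (-2)R2 → (0, 1, 0, -3/2, 17/6)
  clear (3,2): R3 −= (4)R2 → (0, 0, 0, 11/2, -37/6)
pivot(3,3)=11/2: scale R3 → (0, 0, 0, 1, -37/33)
  clear (0,3): R0 −= (3)R3 → (1, 0, 0, 0, -25/22)
  clear (1,3): R1 −= (-3/2)R3 → (0, 1, 0, 0, 38/33)
  clear (2,3): R2 −= (-1)R3 → (0, 0, 1, 0, 6/11)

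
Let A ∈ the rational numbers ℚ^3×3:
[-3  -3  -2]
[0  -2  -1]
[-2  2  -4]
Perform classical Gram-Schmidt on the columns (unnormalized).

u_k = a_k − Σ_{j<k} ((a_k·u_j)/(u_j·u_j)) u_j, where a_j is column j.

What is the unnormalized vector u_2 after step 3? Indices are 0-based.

Step 1: u_0 = a_0 = (-3, 0, -2).
Step 2: u_1 = a_1 − (5/13)·u_0 = (-24/13, -2, 36/13).
Step 3: u_2 = a_2 − (14/13)·u_0 − (-5/14)·u_1 = (4/7, -12/7, -6/7).

u_2 = (4/7, -12/7, -6/7)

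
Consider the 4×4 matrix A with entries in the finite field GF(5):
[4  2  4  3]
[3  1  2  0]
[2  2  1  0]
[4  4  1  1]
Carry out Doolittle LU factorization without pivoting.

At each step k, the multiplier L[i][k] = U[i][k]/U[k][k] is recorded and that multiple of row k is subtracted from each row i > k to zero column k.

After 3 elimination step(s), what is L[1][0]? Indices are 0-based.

Step 1: pivot at (0,0) is 4.
  row1 ← row1 − (2)·row0  ⇒  L[1][0]=2, U row1=(0, 2, 4, 4)
  row2 ← row2 − (3)·row0  ⇒  L[2][0]=3, U row2=(0, 1, 4, 1)
  row3 ← row3 − (1)·row0  ⇒  L[3][0]=1, U row3=(0, 2, 2, 3)
Step 2: pivot at (1,1) is 2.
  row2 ← row2 − (3)·row1  ⇒  L[2][1]=3, U row2=(0, 0, 2, 4)
  row3 ← row3 − (1)·row1  ⇒  L[3][1]=1, U row3=(0, 0, 3, 4)
Step 3: pivot at (2,2) is 2.
  row3 ← row3 − (4)·row2  ⇒  L[3][2]=4, U row3=(0, 0, 0, 3)

L[1][0] = 2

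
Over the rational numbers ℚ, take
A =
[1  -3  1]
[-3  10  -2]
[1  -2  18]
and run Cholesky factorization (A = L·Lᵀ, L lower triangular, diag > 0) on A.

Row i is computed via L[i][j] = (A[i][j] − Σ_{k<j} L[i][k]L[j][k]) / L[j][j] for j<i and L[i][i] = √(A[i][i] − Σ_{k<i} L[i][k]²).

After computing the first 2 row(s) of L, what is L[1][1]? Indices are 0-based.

Step 1: L[0][0] = √(1) = 1.
  L[1][0] = (-3) / L[0][0] = -3.
Step 2: L[1][1] = √(1) = 1.

L[1][1] = 1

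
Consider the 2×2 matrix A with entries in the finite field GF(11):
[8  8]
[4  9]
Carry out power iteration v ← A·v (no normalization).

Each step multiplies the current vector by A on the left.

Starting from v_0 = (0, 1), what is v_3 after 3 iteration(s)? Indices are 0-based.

v_3 = (1, 10)

v_0 = (0, 1).
v_1 = A·v_0 = (8, 9).
v_2 = A·v_1 = (4, 3).
v_3 = A·v_2 = (1, 10).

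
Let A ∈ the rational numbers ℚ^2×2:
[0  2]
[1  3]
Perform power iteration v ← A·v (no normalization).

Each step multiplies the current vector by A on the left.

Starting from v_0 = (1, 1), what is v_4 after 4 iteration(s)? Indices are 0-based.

v_4 = (100, 178)

v_0 = (1, 1).
v_1 = A·v_0 = (2, 4).
v_2 = A·v_1 = (8, 14).
v_3 = A·v_2 = (28, 50).
v_4 = A·v_3 = (100, 178).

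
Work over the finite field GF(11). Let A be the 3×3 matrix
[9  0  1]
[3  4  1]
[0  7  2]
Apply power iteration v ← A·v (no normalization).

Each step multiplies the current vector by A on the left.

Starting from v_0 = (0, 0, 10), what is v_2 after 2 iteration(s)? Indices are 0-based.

v_2 = (0, 2, 0)

v_0 = (0, 0, 10).
v_1 = A·v_0 = (10, 10, 9).
v_2 = A·v_1 = (0, 2, 0).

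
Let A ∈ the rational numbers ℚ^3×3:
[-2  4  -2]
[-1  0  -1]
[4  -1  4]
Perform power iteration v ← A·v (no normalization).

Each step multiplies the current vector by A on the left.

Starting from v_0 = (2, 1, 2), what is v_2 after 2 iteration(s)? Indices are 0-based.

v_2 = (-38, -11, 48)

v_0 = (2, 1, 2).
v_1 = A·v_0 = (-4, -4, 15).
v_2 = A·v_1 = (-38, -11, 48).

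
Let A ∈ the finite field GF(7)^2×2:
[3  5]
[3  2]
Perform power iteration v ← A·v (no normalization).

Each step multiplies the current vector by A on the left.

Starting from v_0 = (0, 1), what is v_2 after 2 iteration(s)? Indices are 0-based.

v_0 = (0, 1).
v_1 = A·v_0 = (5, 2).
v_2 = A·v_1 = (4, 5).

v_2 = (4, 5)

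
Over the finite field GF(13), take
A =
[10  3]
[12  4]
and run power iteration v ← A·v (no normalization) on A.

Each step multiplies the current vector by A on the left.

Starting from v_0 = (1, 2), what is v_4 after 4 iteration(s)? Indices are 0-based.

v_4 = (4, 1)

v_0 = (1, 2).
v_1 = A·v_0 = (3, 7).
v_2 = A·v_1 = (12, 12).
v_3 = A·v_2 = (0, 10).
v_4 = A·v_3 = (4, 1).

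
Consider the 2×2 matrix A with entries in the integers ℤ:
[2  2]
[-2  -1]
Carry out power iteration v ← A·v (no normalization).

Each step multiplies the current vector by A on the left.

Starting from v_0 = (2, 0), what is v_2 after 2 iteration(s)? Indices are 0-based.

v_2 = (0, -4)

v_0 = (2, 0).
v_1 = A·v_0 = (4, -4).
v_2 = A·v_1 = (0, -4).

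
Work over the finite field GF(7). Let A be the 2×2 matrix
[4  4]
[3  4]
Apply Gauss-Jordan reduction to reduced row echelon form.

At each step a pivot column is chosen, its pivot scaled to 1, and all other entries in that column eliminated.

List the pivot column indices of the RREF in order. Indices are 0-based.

step 1: normalize row 0 (÷4) = (1, 1)
  row 1: subtract 3×row0 = (0, 1)
step 2: normalize row 1 (÷1) = (0, 1)
  row 0: subtract 1×row1 = (1, 0)

pivot columns: 0, 1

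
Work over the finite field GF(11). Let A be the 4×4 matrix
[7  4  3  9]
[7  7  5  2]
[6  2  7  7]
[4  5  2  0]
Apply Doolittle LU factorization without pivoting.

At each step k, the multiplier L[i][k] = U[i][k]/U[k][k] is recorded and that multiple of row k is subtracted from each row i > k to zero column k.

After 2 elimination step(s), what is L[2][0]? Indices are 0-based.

[col 0] pivot 7
  R1 -= 1*R0 → (0, 3, 2, 4)  (L[1][0] := 1)
  R2 -= 4*R0 → (0, 8, 6, 4)  (L[2][0] := 4)
  R3 -= 10*R0 → (0, 9, 5, 9)  (L[3][0] := 10)
[col 1] pivot 3
  R2 -= 10*R1 → (0, 0, 8, 8)  (L[2][1] := 10)
  R3 -= 3*R1 → (0, 0, 10, 8)  (L[3][1] := 3)

L[2][0] = 4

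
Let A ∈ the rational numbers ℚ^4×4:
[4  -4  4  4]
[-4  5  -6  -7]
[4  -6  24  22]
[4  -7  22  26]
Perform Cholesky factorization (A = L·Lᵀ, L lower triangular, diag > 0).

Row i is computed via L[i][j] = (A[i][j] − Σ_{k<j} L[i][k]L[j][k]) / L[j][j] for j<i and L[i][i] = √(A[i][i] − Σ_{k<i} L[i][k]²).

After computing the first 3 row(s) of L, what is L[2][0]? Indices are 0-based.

Step 1: L[0][0] = √(4) = 2.
  L[1][0] = (-4) / L[0][0] = -2.
Step 2: L[1][1] = √(1) = 1.
  L[2][0] = (4) / L[0][0] = 2.
  L[2][1] = (-2) / L[1][1] = -2.
Step 3: L[2][2] = √(16) = 4.

L[2][0] = 2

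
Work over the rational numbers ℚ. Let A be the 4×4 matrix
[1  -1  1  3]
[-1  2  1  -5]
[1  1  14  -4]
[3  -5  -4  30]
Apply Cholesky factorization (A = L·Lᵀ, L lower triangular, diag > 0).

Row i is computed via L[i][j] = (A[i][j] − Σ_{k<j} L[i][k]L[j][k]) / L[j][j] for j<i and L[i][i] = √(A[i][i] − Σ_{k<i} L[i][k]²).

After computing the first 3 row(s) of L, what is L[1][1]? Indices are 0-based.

L[1][1] = 1

Step 1: L[0][0] = √(1) = 1.
  L[1][0] = (-1) / L[0][0] = -1.
Step 2: L[1][1] = √(1) = 1.
  L[2][0] = (1) / L[0][0] = 1.
  L[2][1] = (2) / L[1][1] = 2.
Step 3: L[2][2] = √(9) = 3.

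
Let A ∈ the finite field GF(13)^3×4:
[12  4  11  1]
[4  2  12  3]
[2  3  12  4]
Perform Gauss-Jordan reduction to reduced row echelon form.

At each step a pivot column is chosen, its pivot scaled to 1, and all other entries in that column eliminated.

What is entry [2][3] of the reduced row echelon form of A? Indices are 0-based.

M[2][3] = 2

step 1: normalize row 0 (÷12) = (1, 9, 2, 12)
  row 1: subtract 4×row0 = (0, 5, 4, 7)
  row 2: subtract 2×row0 = (0, 11, 8, 6)
step 2: normalize row 1 (÷5) = (0, 1, 6, 4)
  row 0: subtract 9×row1 = (1, 0, 0, 2)
  row 2: subtract 11×row1 = (0, 0, 7, 1)
step 3: normalize row 2 (÷7) = (0, 0, 1, 2)
  row 1: subtract 6×row2 = (0, 1, 0, 5)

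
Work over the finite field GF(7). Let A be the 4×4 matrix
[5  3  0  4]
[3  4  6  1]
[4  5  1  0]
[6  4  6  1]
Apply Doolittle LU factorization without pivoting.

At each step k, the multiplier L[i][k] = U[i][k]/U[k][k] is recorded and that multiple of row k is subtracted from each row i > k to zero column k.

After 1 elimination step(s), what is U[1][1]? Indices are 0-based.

U[1][1] = 5

k=0: U[0][0]=5
  eliminate (1,0): mult=2, new row 1: (0, 5, 6, 0); set L[1][0]=2
  eliminate (2,0): mult=5, new row 2: (0, 4, 1, 1); set L[2][0]=5
  eliminate (3,0): mult=4, new row 3: (0, 6, 6, 6); set L[3][0]=4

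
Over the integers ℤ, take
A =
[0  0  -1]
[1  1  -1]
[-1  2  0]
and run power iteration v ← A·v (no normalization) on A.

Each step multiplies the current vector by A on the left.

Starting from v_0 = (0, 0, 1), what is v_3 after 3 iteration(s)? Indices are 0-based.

v_0 = (0, 0, 1).
v_1 = A·v_0 = (-1, -1, 0).
v_2 = A·v_1 = (0, -2, -1).
v_3 = A·v_2 = (1, -1, -4).

v_3 = (1, -1, -4)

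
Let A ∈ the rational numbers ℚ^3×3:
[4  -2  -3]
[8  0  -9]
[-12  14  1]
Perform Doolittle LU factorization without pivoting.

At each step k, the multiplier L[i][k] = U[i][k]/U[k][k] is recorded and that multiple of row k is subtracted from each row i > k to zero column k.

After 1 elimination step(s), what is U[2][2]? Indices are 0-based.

U[2][2] = -8

k=0: U[0][0]=4
  eliminate (1,0): mult=2, new row 1: (0, 4, -3); set L[1][0]=2
  eliminate (2,0): mult=-3, new row 2: (0, 8, -8); set L[2][0]=-3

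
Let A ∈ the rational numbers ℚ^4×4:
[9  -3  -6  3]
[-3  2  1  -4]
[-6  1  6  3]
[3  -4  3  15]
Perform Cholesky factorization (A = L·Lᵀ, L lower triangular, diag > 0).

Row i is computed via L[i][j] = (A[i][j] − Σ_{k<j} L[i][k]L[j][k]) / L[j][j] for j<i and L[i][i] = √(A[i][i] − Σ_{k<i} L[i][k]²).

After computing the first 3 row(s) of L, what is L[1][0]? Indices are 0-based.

L[1][0] = -1

Step 1: L[0][0] = √(9) = 3.
  L[1][0] = (-3) / L[0][0] = -1.
Step 2: L[1][1] = √(1) = 1.
  L[2][0] = (-6) / L[0][0] = -2.
  L[2][1] = (-1) / L[1][1] = -1.
Step 3: L[2][2] = √(1) = 1.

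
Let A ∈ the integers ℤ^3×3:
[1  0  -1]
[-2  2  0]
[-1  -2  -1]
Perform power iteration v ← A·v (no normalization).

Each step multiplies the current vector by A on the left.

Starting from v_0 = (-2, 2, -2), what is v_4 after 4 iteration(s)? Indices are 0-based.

v_0 = (-2, 2, -2).
v_1 = A·v_0 = (0, 8, 0).
v_2 = A·v_1 = (0, 16, -16).
v_3 = A·v_2 = (16, 32, -16).
v_4 = A·v_3 = (32, 32, -64).

v_4 = (32, 32, -64)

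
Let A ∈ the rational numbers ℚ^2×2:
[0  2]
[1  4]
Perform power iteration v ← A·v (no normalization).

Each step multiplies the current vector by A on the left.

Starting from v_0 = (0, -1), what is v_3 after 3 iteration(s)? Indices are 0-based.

v_3 = (-36, -80)

v_0 = (0, -1).
v_1 = A·v_0 = (-2, -4).
v_2 = A·v_1 = (-8, -18).
v_3 = A·v_2 = (-36, -80).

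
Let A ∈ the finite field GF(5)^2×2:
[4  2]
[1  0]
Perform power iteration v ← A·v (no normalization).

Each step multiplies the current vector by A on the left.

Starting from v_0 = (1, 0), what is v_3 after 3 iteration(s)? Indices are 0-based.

v_0 = (1, 0).
v_1 = A·v_0 = (4, 1).
v_2 = A·v_1 = (3, 4).
v_3 = A·v_2 = (0, 3).

v_3 = (0, 3)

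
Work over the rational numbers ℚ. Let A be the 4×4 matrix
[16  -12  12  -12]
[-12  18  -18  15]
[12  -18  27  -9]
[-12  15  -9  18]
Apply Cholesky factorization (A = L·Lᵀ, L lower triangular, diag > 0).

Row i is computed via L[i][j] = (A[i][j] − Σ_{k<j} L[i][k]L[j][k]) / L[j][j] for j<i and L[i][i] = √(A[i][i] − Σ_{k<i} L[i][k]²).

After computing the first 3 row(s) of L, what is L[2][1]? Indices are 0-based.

L[2][1] = -3

Step 1: L[0][0] = √(16) = 4.
  L[1][0] = (-12) / L[0][0] = -3.
Step 2: L[1][1] = √(9) = 3.
  L[2][0] = (12) / L[0][0] = 3.
  L[2][1] = (-9) / L[1][1] = -3.
Step 3: L[2][2] = √(9) = 3.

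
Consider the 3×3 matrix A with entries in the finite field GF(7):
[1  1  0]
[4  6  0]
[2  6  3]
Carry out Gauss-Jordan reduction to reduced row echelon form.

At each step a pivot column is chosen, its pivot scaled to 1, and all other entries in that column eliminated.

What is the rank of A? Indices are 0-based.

rank = 3

pivot(0,0)=1: scale R0 → (1, 1, 0)
  clear (1,0): R1 −= (4)R0 → (0, 2, 0)
  clear (2,0): R2 −= (2)R0 → (0, 4, 3)
pivot(1,1)=2: scale R1 → (0, 1, 0)
  clear (0,1): R0 −= (1)R1 → (1, 0, 0)
  clear (2,1): R2 −= (4)R1 → (0, 0, 3)
pivot(2,2)=3: scale R2 → (0, 0, 1)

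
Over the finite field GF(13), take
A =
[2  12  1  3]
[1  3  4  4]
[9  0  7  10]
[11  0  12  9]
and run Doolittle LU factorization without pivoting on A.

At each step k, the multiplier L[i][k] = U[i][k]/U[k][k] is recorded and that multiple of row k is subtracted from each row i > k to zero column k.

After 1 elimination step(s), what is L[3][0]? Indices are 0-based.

L[3][0] = 12

[col 0] pivot 2
  R1 -= 7*R0 → (0, 10, 10, 9)  (L[1][0] := 7)
  R2 -= 11*R0 → (0, 11, 9, 3)  (L[2][0] := 11)
  R3 -= 12*R0 → (0, 12, 0, 12)  (L[3][0] := 12)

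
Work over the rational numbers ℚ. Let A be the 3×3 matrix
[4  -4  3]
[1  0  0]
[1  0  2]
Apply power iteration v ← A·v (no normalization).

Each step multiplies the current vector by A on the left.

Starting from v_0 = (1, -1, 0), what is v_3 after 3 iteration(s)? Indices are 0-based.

v_0 = (1, -1, 0).
v_1 = A·v_0 = (8, 1, 1).
v_2 = A·v_1 = (31, 8, 10).
v_3 = A·v_2 = (122, 31, 51).

v_3 = (122, 31, 51)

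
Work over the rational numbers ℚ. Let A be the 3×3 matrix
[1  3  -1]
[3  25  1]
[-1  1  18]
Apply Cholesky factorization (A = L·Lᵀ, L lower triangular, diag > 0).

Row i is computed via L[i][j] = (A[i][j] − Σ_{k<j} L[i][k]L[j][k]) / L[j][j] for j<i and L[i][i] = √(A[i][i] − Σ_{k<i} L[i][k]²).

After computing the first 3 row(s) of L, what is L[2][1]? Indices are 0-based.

Step 1: L[0][0] = √(1) = 1.
  L[1][0] = (3) / L[0][0] = 3.
Step 2: L[1][1] = √(16) = 4.
  L[2][0] = (-1) / L[0][0] = -1.
  L[2][1] = (4) / L[1][1] = 1.
Step 3: L[2][2] = √(16) = 4.

L[2][1] = 1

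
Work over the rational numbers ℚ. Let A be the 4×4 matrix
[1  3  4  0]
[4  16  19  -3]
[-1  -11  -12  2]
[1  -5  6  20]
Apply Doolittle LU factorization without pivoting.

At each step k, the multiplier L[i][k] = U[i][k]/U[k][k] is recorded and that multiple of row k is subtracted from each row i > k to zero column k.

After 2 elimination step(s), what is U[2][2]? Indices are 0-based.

Step 1: pivot at (0,0) is 1.
  row1 ← row1 − (4)·row0  ⇒  L[1][0]=4, U row1=(0, 4, 3, -3)
  row2 ← row2 − (-1)·row0  ⇒  L[2][0]=-1, U row2=(0, -8, -8, 2)
  row3 ← row3 − (1)·row0  ⇒  L[3][0]=1, U row3=(0, -8, 2, 20)
Step 2: pivot at (1,1) is 4.
  row2 ← row2 − (-2)·row1  ⇒  L[2][1]=-2, U row2=(0, 0, -2, -4)
  row3 ← row3 − (-2)·row1  ⇒  L[3][1]=-2, U row3=(0, 0, 8, 14)

U[2][2] = -2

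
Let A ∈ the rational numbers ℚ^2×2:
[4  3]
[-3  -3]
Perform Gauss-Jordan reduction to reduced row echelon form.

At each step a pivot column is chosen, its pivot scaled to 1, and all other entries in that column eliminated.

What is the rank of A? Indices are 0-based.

rank = 2

step 1: normalize row 0 (÷4) = (1, 3/4)
  row 1: subtract -3×row0 = (0, -3/4)
step 2: normalize row 1 (÷-3/4) = (0, 1)
  row 0: subtract 3/4×row1 = (1, 0)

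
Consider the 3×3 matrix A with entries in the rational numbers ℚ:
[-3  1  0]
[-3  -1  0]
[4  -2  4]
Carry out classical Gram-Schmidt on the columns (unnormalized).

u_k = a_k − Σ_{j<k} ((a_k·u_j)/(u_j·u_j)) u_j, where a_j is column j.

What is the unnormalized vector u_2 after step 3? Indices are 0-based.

u_2 = (12/7, -12/35, 36/35)

Step 1: u_0 = a_0 = (-3, -3, 4).
Step 2: u_1 = a_1 − (-4/17)·u_0 = (5/17, -29/17, -18/17).
Step 3: u_2 = a_2 − (8/17)·u_0 − (-36/35)·u_1 = (12/7, -12/35, 36/35).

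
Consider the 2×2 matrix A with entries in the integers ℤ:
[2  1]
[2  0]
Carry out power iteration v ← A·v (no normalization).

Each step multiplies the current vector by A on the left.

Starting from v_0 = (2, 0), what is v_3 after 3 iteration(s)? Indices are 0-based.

v_0 = (2, 0).
v_1 = A·v_0 = (4, 4).
v_2 = A·v_1 = (12, 8).
v_3 = A·v_2 = (32, 24).

v_3 = (32, 24)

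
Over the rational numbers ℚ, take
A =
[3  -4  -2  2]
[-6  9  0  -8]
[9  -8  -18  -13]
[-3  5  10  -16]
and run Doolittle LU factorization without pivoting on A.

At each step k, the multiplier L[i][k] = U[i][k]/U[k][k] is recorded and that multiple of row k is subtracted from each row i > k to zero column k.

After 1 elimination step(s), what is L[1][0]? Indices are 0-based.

[col 0] pivot 3
  R1 -= -2*R0 → (0, 1, -4, -4)  (L[1][0] := -2)
  R2 -= 3*R0 → (0, 4, -12, -19)  (L[2][0] := 3)
  R3 -= -1*R0 → (0, 1, 8, -14)  (L[3][0] := -1)

L[1][0] = -2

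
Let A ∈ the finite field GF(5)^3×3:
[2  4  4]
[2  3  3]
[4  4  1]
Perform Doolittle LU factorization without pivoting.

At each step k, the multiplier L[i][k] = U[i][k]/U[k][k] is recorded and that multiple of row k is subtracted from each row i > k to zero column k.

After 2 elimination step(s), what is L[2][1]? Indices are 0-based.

L[2][1] = 4

Step 1: pivot at (0,0) is 2.
  row1 ← row1 − (1)·row0  ⇒  L[1][0]=1, U row1=(0, 4, 4)
  row2 ← row2 − (2)·row0  ⇒  L[2][0]=2, U row2=(0, 1, 3)
Step 2: pivot at (1,1) is 4.
  row2 ← row2 − (4)·row1  ⇒  L[2][1]=4, U row2=(0, 0, 2)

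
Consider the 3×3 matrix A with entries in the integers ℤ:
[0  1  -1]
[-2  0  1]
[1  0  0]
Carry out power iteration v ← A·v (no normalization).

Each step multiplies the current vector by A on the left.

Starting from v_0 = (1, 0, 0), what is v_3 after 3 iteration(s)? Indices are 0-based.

v_3 = (1, 6, -3)

v_0 = (1, 0, 0).
v_1 = A·v_0 = (0, -2, 1).
v_2 = A·v_1 = (-3, 1, 0).
v_3 = A·v_2 = (1, 6, -3).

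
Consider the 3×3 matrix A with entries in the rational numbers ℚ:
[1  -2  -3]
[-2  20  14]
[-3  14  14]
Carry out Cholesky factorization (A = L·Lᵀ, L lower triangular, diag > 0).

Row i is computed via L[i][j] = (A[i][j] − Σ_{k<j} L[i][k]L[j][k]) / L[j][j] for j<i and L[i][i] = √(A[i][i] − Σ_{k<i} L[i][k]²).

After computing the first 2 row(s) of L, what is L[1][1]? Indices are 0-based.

L[1][1] = 4

Step 1: L[0][0] = √(1) = 1.
  L[1][0] = (-2) / L[0][0] = -2.
Step 2: L[1][1] = √(16) = 4.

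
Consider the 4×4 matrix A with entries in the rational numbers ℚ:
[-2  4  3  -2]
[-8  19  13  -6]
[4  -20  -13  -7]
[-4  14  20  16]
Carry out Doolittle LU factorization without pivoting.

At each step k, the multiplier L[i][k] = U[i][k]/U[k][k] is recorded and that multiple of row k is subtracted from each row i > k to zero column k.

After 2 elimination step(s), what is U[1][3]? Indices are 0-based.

Step 1: pivot at (0,0) is -2.
  row1 ← row1 − (4)·row0  ⇒  L[1][0]=4, U row1=(0, 3, 1, 2)
  row2 ← row2 − (-2)·row0  ⇒  L[2][0]=-2, U row2=(0, -12, -7, -11)
  row3 ← row3 − (2)·row0  ⇒  L[3][0]=2, U row3=(0, 6, 14, 20)
Step 2: pivot at (1,1) is 3.
  row2 ← row2 − (-4)·row1  ⇒  L[2][1]=-4, U row2=(0, 0, -3, -3)
  row3 ← row3 − (2)·row1  ⇒  L[3][1]=2, U row3=(0, 0, 12, 16)

U[1][3] = 2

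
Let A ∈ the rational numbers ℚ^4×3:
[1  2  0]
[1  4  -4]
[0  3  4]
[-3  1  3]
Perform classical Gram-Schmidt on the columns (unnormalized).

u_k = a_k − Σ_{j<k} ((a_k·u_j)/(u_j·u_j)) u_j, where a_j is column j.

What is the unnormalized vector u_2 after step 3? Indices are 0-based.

Step 1: u_0 = a_0 = (1, 1, 0, -3).
Step 2: u_1 = a_1 − (3/11)·u_0 = (19/11, 41/11, 3, 20/11).
Step 3: u_2 = a_2 − (-13/11)·u_0 − (28/321)·u_1 = (331/321, -1009/321, 400/107, -226/321).

u_2 = (331/321, -1009/321, 400/107, -226/321)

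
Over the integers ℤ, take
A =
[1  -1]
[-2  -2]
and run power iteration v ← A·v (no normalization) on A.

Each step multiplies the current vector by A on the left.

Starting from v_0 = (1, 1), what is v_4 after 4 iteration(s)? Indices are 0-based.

v_4 = (20, 56)

v_0 = (1, 1).
v_1 = A·v_0 = (0, -4).
v_2 = A·v_1 = (4, 8).
v_3 = A·v_2 = (-4, -24).
v_4 = A·v_3 = (20, 56).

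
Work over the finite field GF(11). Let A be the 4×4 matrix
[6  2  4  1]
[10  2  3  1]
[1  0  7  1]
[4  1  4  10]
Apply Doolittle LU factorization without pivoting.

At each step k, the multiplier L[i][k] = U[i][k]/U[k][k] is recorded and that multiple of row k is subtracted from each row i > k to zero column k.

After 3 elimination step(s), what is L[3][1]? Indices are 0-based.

Step 1: pivot at (0,0) is 6.
  row1 ← row1 − (9)·row0  ⇒  L[1][0]=9, U row1=(0, 6, 0, 3)
  row2 ← row2 − (2)·row0  ⇒  L[2][0]=2, U row2=(0, 7, 10, 10)
  row3 ← row3 − (8)·row0  ⇒  L[3][0]=8, U row3=(0, 7, 5, 2)
Step 2: pivot at (1,1) is 6.
  row2 ← row2 − (3)·row1  ⇒  L[2][1]=3, U row2=(0, 0, 10, 1)
  row3 ← row3 − (3)·row1  ⇒  L[3][1]=3, U row3=(0, 0, 5, 4)
Step 3: pivot at (2,2) is 10.
  row3 ← row3 − (6)·row2  ⇒  L[3][2]=6, U row3=(0, 0, 0, 9)

L[3][1] = 3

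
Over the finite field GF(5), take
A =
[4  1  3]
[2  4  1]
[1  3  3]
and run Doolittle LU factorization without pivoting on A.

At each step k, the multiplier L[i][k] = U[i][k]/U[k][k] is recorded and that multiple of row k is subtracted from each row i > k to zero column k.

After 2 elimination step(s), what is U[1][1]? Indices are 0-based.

k=0: U[0][0]=4
  eliminate (1,0): mult=3, new row 1: (0, 1, 2); set L[1][0]=3
  eliminate (2,0): mult=4, new row 2: (0, 4, 1); set L[2][0]=4
k=1: U[1][1]=1
  eliminate (2,1): mult=4, new row 2: (0, 0, 3); set L[2][1]=4

U[1][1] = 1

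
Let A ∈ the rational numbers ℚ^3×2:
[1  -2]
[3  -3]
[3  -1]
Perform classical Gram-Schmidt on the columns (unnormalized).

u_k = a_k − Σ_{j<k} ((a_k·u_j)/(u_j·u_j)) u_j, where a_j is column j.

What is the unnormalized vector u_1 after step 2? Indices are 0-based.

Step 1: u_0 = a_0 = (1, 3, 3).
Step 2: u_1 = a_1 − (-14/19)·u_0 = (-24/19, -15/19, 23/19).

u_1 = (-24/19, -15/19, 23/19)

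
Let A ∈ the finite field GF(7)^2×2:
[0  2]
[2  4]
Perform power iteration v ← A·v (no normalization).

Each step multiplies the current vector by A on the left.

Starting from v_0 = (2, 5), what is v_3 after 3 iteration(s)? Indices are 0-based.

v_0 = (2, 5).
v_1 = A·v_0 = (3, 3).
v_2 = A·v_1 = (6, 4).
v_3 = A·v_2 = (1, 0).

v_3 = (1, 0)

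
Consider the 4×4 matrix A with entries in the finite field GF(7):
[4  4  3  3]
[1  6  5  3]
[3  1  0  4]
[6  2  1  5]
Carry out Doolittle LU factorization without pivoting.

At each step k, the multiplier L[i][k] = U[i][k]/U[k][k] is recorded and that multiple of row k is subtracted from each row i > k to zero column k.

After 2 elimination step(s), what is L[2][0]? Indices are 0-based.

L[2][0] = 6

k=0: U[0][0]=4
  eliminate (1,0): mult=2, new row 1: (0, 5, 6, 4); set L[1][0]=2
  eliminate (2,0): mult=6, new row 2: (0, 5, 3, 0); set L[2][0]=6
  eliminate (3,0): mult=5, new row 3: (0, 3, 0, 4); set L[3][0]=5
k=1: U[1][1]=5
  eliminate (2,1): mult=1, new row 2: (0, 0, 4, 3); set L[2][1]=1
  eliminate (3,1): mult=2, new row 3: (0, 0, 2, 3); set L[3][1]=2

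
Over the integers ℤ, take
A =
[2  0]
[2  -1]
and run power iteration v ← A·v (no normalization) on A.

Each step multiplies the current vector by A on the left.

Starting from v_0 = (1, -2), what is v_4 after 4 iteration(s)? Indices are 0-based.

v_4 = (16, 8)

v_0 = (1, -2).
v_1 = A·v_0 = (2, 4).
v_2 = A·v_1 = (4, 0).
v_3 = A·v_2 = (8, 8).
v_4 = A·v_3 = (16, 8).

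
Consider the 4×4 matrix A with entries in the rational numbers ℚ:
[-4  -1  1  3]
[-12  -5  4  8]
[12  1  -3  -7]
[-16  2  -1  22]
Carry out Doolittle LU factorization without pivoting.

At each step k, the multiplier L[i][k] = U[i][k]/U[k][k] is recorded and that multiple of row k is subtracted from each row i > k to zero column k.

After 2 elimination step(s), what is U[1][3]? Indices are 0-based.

Step 1: pivot at (0,0) is -4.
  row1 ← row1 − (3)·row0  ⇒  L[1][0]=3, U row1=(0, -2, 1, -1)
  row2 ← row2 − (-3)·row0  ⇒  L[2][0]=-3, U row2=(0, -2, 0, 2)
  row3 ← row3 − (4)·row0  ⇒  L[3][0]=4, U row3=(0, 6, -5, 10)
Step 2: pivot at (1,1) is -2.
  row2 ← row2 − (1)·row1  ⇒  L[2][1]=1, U row2=(0, 0, -1, 3)
  row3 ← row3 − (-3)·row1  ⇒  L[3][1]=-3, U row3=(0, 0, -2, 7)

U[1][3] = -1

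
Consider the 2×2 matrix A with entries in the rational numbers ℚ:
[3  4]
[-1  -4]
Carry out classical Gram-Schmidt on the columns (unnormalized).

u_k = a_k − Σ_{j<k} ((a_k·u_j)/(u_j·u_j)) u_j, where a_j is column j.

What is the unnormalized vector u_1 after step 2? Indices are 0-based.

u_1 = (-4/5, -12/5)

Step 1: u_0 = a_0 = (3, -1).
Step 2: u_1 = a_1 − (8/5)·u_0 = (-4/5, -12/5).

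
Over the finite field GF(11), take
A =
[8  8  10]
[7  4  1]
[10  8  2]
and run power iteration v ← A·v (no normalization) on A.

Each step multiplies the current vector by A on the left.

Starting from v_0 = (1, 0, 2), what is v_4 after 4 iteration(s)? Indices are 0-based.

v_4 = (10, 4, 10)

v_0 = (1, 0, 2).
v_1 = A·v_0 = (6, 9, 3).
v_2 = A·v_1 = (7, 4, 6).
v_3 = A·v_2 = (5, 5, 4).
v_4 = A·v_3 = (10, 4, 10).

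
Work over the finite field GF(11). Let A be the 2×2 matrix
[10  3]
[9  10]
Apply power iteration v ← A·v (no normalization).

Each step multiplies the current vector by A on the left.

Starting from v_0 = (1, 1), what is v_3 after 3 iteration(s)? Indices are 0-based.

v_0 = (1, 1).
v_1 = A·v_0 = (2, 8).
v_2 = A·v_1 = (0, 10).
v_3 = A·v_2 = (8, 1).

v_3 = (8, 1)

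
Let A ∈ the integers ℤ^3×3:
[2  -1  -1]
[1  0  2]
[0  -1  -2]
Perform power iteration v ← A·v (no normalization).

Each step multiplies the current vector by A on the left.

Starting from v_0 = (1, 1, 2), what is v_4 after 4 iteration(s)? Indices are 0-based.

v_0 = (1, 1, 2).
v_1 = A·v_0 = (-1, 5, -5).
v_2 = A·v_1 = (-2, -11, 5).
v_3 = A·v_2 = (2, 8, 1).
v_4 = A·v_3 = (-5, 4, -10).

v_4 = (-5, 4, -10)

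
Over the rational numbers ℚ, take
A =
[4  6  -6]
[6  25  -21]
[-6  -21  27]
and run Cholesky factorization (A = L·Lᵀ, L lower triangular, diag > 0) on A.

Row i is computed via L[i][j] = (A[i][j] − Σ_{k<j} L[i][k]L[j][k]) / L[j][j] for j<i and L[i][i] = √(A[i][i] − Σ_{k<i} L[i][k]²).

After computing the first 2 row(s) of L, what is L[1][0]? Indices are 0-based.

Step 1: L[0][0] = √(4) = 2.
  L[1][0] = (6) / L[0][0] = 3.
Step 2: L[1][1] = √(16) = 4.

L[1][0] = 3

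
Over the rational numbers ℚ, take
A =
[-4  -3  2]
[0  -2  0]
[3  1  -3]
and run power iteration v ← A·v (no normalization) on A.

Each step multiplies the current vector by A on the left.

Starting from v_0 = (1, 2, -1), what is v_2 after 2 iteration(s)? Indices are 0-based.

v_2 = (76, 8, -64)

v_0 = (1, 2, -1).
v_1 = A·v_0 = (-12, -4, 8).
v_2 = A·v_1 = (76, 8, -64).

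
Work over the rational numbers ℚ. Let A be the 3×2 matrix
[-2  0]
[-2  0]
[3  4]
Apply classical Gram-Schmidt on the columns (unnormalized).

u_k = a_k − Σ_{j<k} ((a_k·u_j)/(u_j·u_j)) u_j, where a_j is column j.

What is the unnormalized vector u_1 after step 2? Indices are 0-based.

u_1 = (24/17, 24/17, 32/17)

Step 1: u_0 = a_0 = (-2, -2, 3).
Step 2: u_1 = a_1 − (12/17)·u_0 = (24/17, 24/17, 32/17).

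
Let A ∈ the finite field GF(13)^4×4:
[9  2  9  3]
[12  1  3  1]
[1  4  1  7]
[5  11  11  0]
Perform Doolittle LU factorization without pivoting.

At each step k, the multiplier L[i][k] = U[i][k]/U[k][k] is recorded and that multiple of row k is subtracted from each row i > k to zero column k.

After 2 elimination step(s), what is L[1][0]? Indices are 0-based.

Step 1: pivot at (0,0) is 9.
  row1 ← row1 − (10)·row0  ⇒  L[1][0]=10, U row1=(0, 7, 4, 10)
  row2 ← row2 − (3)·row0  ⇒  L[2][0]=3, U row2=(0, 11, 0, 11)
  row3 ← row3 − (2)·row0  ⇒  L[3][0]=2, U row3=(0, 7, 6, 7)
Step 2: pivot at (1,1) is 7.
  row2 ← row2 − (9)·row1  ⇒  L[2][1]=9, U row2=(0, 0, 3, 12)
  row3 ← row3 − (1)·row1  ⇒  L[3][1]=1, U row3=(0, 0, 2, 10)

L[1][0] = 10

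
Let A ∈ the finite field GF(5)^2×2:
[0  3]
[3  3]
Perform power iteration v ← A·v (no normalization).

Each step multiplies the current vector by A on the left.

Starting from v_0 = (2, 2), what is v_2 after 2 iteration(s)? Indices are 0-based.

v_0 = (2, 2).
v_1 = A·v_0 = (1, 2).
v_2 = A·v_1 = (1, 4).

v_2 = (1, 4)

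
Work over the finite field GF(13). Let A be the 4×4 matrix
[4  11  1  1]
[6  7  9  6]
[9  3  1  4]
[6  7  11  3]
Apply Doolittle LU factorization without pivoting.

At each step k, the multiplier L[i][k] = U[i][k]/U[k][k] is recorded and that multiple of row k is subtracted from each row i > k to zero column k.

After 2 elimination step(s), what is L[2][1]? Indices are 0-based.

L[2][1] = 4

[col 0] pivot 4
  R1 -= 8*R0 → (0, 10, 1, 11)  (L[1][0] := 8)
  R2 -= 12*R0 → (0, 1, 2, 5)  (L[2][0] := 12)
  R3 -= 8*R0 → (0, 10, 3, 8)  (L[3][0] := 8)
[col 1] pivot 10
  R2 -= 4*R1 → (0, 0, 11, 0)  (L[2][1] := 4)
  R3 -= 1*R1 → (0, 0, 2, 10)  (L[3][1] := 1)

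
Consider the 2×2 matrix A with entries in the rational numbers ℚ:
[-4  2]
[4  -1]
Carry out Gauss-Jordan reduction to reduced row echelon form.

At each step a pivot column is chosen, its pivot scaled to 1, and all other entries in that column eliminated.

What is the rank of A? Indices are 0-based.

rank = 2

step 1: normalize row 0 (÷-4) = (1, -1/2)
  row 1: subtract 4×row0 = (0, 1)
step 2: normalize row 1 (÷1) = (0, 1)
  row 0: subtract -1/2×row1 = (1, 0)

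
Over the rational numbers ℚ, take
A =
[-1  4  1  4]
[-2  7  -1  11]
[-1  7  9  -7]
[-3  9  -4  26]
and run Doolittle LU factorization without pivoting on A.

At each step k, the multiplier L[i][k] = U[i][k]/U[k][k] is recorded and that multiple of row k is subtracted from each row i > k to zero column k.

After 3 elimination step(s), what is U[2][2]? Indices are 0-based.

U[2][2] = -1

k=0: U[0][0]=-1
  eliminate (1,0): mult=2, new row 1: (0, -1, -3, 3); set L[1][0]=2
  eliminate (2,0): mult=1, new row 2: (0, 3, 8, -11); set L[2][0]=1
  eliminate (3,0): mult=3, new row 3: (0, -3, -7, 14); set L[3][0]=3
k=1: U[1][1]=-1
  eliminate (2,1): mult=-3, new row 2: (0, 0, -1, -2); set L[2][1]=-3
  eliminate (3,1): mult=3, new row 3: (0, 0, 2, 5); set L[3][1]=3
k=2: U[2][2]=-1
  eliminate (3,2): mult=-2, new row 3: (0, 0, 0, 1); set L[3][2]=-2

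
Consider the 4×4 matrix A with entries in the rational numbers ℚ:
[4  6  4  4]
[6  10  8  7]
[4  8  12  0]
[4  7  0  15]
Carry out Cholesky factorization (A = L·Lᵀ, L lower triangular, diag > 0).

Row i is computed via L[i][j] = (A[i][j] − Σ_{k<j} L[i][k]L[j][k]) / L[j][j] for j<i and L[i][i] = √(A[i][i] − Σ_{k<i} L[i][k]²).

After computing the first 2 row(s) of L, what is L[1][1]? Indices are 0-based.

L[1][1] = 1

Step 1: L[0][0] = √(4) = 2.
  L[1][0] = (6) / L[0][0] = 3.
Step 2: L[1][1] = √(1) = 1.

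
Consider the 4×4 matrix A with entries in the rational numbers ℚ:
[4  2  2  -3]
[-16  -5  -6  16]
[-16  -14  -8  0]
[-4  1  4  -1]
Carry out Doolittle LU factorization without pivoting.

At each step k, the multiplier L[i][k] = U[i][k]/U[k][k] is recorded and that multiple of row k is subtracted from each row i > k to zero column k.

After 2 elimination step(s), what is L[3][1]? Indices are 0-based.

k=0: U[0][0]=4
  eliminate (1,0): mult=-4, new row 1: (0, 3, 2, 4); set L[1][0]=-4
  eliminate (2,0): mult=-4, new row 2: (0, -6, 0, -12); set L[2][0]=-4
  eliminate (3,0): mult=-1, new row 3: (0, 3, 6, -4); set L[3][0]=-1
k=1: U[1][1]=3
  eliminate (2,1): mult=-2, new row 2: (0, 0, 4, -4); set L[2][1]=-2
  eliminate (3,1): mult=1, new row 3: (0, 0, 4, -8); set L[3][1]=1

L[3][1] = 1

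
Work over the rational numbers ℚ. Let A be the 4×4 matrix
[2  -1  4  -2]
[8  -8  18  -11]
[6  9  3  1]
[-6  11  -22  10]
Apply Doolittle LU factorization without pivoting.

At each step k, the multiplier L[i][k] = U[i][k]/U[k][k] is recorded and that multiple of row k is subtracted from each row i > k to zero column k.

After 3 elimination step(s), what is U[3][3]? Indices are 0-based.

U[3][3] = 2

Step 1: pivot at (0,0) is 2.
  row1 ← row1 − (4)·row0  ⇒  L[1][0]=4, U row1=(0, -4, 2, -3)
  row2 ← row2 − (3)·row0  ⇒  L[2][0]=3, U row2=(0, 12, -9, 7)
  row3 ← row3 − (-3)·row0  ⇒  L[3][0]=-3, U row3=(0, 8, -10, 4)
Step 2: pivot at (1,1) is -4.
  row2 ← row2 − (-3)·row1  ⇒  L[2][1]=-3, U row2=(0, 0, -3, -2)
  row3 ← row3 − (-2)·row1  ⇒  L[3][1]=-2, U row3=(0, 0, -6, -2)
Step 3: pivot at (2,2) is -3.
  row3 ← row3 − (2)·row2  ⇒  L[3][2]=2, U row3=(0, 0, 0, 2)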